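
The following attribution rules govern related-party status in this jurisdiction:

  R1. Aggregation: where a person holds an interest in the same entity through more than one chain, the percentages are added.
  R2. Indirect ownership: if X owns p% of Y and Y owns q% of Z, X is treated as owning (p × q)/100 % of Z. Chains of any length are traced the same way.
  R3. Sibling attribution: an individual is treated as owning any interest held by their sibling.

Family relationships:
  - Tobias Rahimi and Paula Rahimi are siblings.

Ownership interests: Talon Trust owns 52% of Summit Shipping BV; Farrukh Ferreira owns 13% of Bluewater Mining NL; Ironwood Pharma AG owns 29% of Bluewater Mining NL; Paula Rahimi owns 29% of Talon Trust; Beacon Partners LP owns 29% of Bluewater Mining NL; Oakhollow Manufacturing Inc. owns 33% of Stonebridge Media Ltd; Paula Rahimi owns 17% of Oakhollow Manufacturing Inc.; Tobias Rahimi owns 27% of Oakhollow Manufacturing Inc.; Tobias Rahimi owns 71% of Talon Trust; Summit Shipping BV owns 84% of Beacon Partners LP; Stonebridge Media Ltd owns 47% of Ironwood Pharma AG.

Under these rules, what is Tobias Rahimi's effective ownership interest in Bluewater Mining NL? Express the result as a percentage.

By sibling attribution (R3), Tobias Rahimi is treated as also owning Paula Rahimi's interest in Talon Trust, giving 71% + 29% = 100%.
By sibling attribution (R3), Tobias Rahimi is treated as also owning Paula Rahimi's interest in Oakhollow Manufacturing Inc, giving 27% + 17% = 44%.
Chain via Talon Trust → Summit Shipping BV → Beacon Partners LP (R2): 100% × 52% × 84% × 29% = 12.6672% of Bluewater Mining NL.
Chain via Oakhollow Manufacturing Inc. → Stonebridge Media Ltd → Ironwood Pharma AG (R2): 44% × 33% × 47% × 29% = 1.979076% of Bluewater Mining NL.
Aggregating (R1): 12.6672% + 1.979076% = 14.646276%.

14.646276%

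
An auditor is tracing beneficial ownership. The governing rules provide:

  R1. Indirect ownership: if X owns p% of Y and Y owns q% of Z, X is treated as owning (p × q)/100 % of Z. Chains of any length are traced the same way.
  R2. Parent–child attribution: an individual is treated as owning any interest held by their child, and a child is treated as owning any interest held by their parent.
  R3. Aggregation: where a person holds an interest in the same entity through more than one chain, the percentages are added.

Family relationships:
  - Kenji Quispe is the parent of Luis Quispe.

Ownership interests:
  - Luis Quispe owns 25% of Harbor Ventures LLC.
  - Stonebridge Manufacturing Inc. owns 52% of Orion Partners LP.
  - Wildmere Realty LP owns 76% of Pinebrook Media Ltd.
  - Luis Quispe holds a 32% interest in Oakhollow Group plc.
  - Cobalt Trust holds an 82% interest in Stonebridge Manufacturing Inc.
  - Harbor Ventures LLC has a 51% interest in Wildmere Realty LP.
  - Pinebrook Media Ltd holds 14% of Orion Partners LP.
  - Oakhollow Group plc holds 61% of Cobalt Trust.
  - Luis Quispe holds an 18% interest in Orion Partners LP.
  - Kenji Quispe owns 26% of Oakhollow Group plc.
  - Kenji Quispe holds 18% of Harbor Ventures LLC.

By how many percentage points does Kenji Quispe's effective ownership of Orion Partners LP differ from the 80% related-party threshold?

By parent–child attribution (R2), Kenji Quispe is treated as also owning Luis Quispe's interest in Harbor Ventures LLC, giving 18% + 25% = 43%.
By parent–child attribution (R2), Kenji Quispe is treated as also owning Luis Quispe's interest in Oakhollow Group plc, giving 26% + 32% = 58%.
By parent–child attribution (R2), Kenji Quispe is treated as owning Luis Quispe's 18% interest in Orion Partners LP.
Chain via Harbor Ventures LLC → Wildmere Realty LP → Pinebrook Media Ltd (R1): 43% × 51% × 76% × 14% = 2.333352% of Orion Partners LP.
Chain via Oakhollow Group plc → Cobalt Trust → Stonebridge Manufacturing Inc. (R1): 58% × 61% × 82% × 52% = 15.086032% of Orion Partners LP.
Direct interest in Orion Partners LP: 18%.
Aggregating (R3): 2.333352% + 15.086032% + 18% = 35.419384%.
35.419384% falls short of the 80% threshold by 44.580616 percentage points.

44.580616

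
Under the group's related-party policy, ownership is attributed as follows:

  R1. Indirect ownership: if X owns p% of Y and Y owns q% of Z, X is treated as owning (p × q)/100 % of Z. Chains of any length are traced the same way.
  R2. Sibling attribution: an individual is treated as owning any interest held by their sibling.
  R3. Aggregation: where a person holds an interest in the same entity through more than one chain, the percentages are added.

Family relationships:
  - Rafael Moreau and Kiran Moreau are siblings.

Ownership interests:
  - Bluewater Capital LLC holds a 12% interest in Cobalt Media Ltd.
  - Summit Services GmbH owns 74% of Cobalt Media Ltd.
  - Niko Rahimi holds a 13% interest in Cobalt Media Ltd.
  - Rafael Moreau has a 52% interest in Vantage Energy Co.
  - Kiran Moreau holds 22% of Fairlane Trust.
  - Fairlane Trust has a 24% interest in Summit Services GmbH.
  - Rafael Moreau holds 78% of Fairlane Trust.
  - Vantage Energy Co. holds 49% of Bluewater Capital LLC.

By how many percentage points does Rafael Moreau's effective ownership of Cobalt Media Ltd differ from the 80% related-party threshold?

59.1824

By sibling attribution (R2), Rafael Moreau is treated as also owning Kiran Moreau's interest in Fairlane Trust, giving 78% + 22% = 100%.
Chain via Fairlane Trust → Summit Services GmbH (R1): 100% × 24% × 74% = 17.76% of Cobalt Media Ltd.
Chain via Vantage Energy Co. → Bluewater Capital LLC (R1): 52% × 49% × 12% = 3.0576% of Cobalt Media Ltd.
Aggregating (R3): 17.76% + 3.0576% = 20.8176%.
20.8176% falls short of the 80% threshold by 59.1824 percentage points.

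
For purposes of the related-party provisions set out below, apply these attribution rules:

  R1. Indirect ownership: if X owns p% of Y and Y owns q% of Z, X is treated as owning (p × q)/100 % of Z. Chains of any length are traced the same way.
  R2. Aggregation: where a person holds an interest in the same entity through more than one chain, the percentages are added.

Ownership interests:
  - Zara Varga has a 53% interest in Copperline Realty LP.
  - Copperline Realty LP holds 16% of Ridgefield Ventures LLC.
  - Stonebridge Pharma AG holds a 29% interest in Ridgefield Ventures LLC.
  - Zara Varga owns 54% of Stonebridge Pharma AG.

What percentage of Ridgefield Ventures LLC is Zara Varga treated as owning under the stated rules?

Chain via Stonebridge Pharma AG (R1): 54% × 29% = 15.66% of Ridgefield Ventures LLC.
Chain via Copperline Realty LP (R1): 53% × 16% = 8.48% of Ridgefield Ventures LLC.
Aggregating (R2): 15.66% + 8.48% = 24.14%.

24.14%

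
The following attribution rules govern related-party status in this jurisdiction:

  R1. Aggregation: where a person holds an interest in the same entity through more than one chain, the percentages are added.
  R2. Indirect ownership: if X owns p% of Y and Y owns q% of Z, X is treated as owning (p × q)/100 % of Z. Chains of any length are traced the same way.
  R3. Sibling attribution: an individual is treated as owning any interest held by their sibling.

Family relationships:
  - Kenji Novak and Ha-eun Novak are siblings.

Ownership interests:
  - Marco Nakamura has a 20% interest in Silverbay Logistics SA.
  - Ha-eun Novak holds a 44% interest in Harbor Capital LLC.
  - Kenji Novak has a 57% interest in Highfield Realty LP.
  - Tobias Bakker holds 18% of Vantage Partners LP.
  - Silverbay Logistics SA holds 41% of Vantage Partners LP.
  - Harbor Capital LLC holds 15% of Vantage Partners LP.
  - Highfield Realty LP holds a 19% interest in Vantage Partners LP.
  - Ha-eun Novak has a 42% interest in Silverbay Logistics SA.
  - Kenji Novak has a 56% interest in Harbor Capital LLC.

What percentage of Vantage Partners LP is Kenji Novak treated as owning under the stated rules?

43.05%

By sibling attribution (R3), Kenji Novak is treated as also owning Ha-eun Novak's interest in Harbor Capital LLC, giving 56% + 44% = 100%.
By sibling attribution (R3), Kenji Novak is treated as owning Ha-eun Novak's 42% interest in Silverbay Logistics SA.
Chain via Harbor Capital LLC (R2): 100% × 15% = 15% of Vantage Partners LP.
Chain via Highfield Realty LP (R2): 57% × 19% = 10.83% of Vantage Partners LP.
Chain via Silverbay Logistics SA (R2): 42% × 41% = 17.22% of Vantage Partners LP.
Aggregating (R1): 15% + 10.83% + 17.22% = 43.05%.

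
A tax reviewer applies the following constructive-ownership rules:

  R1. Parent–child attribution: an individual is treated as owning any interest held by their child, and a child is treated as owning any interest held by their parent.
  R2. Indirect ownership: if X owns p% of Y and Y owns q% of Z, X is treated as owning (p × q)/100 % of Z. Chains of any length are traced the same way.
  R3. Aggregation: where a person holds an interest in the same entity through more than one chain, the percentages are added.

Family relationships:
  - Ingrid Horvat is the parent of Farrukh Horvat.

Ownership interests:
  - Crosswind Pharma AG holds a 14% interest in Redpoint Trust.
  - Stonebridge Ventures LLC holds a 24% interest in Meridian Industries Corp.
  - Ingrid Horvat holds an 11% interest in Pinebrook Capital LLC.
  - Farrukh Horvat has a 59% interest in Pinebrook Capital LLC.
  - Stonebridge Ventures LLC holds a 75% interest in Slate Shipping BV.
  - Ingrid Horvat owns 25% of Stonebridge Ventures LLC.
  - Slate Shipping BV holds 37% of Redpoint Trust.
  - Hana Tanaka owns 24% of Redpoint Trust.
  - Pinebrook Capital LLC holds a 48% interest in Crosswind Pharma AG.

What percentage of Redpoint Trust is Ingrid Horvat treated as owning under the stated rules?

11.6415%

By parent–child attribution (R1), Ingrid Horvat is treated as also owning Farrukh Horvat's interest in Pinebrook Capital LLC, giving 11% + 59% = 70%.
Chain via Pinebrook Capital LLC → Crosswind Pharma AG (R2): 70% × 48% × 14% = 4.704% of Redpoint Trust.
Chain via Stonebridge Ventures LLC → Slate Shipping BV (R2): 25% × 75% × 37% = 6.9375% of Redpoint Trust.
Aggregating (R3): 4.704% + 6.9375% = 11.6415%.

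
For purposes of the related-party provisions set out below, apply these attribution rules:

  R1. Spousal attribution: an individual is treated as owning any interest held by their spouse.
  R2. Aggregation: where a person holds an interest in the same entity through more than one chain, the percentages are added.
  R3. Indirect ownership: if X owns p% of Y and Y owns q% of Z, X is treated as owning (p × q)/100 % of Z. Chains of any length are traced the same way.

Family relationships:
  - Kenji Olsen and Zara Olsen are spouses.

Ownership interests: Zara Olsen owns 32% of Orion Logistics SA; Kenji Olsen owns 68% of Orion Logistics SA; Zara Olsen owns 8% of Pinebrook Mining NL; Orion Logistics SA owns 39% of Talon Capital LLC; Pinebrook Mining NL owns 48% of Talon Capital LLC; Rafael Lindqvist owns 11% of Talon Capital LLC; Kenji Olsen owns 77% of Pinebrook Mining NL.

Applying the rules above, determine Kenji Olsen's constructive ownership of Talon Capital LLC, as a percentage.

By spousal attribution (R1), Kenji Olsen is treated as also owning Zara Olsen's interest in Orion Logistics SA, giving 68% + 32% = 100%.
By spousal attribution (R1), Kenji Olsen is treated as also owning Zara Olsen's interest in Pinebrook Mining NL, giving 77% + 8% = 85%.
Chain via Orion Logistics SA (R3): 100% × 39% = 39% of Talon Capital LLC.
Chain via Pinebrook Mining NL (R3): 85% × 48% = 40.8% of Talon Capital LLC.
Aggregating (R2): 39% + 40.8% = 79.8%.

79.8%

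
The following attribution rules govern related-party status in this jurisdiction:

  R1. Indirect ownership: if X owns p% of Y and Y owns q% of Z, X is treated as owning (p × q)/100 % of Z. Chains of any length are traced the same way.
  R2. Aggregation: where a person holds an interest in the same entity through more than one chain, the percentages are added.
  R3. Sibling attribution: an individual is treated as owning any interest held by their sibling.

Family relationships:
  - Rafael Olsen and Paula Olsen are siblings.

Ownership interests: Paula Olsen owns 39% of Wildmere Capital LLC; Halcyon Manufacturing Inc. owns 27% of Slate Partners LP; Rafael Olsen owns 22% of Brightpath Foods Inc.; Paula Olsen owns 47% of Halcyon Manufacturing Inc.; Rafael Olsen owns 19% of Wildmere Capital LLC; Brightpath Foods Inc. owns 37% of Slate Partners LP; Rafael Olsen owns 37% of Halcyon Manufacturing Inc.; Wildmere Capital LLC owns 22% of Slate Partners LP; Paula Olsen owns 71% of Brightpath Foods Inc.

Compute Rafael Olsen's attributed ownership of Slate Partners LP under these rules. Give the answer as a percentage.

69.85%

By sibling attribution (R3), Rafael Olsen is treated as also owning Paula Olsen's interest in Brightpath Foods Inc, giving 22% + 71% = 93%.
By sibling attribution (R3), Rafael Olsen is treated as also owning Paula Olsen's interest in Halcyon Manufacturing Inc, giving 37% + 47% = 84%.
By sibling attribution (R3), Rafael Olsen is treated as also owning Paula Olsen's interest in Wildmere Capital LLC, giving 19% + 39% = 58%.
Chain via Brightpath Foods Inc. (R1): 93% × 37% = 34.41% of Slate Partners LP.
Chain via Halcyon Manufacturing Inc. (R1): 84% × 27% = 22.68% of Slate Partners LP.
Chain via Wildmere Capital LLC (R1): 58% × 22% = 12.76% of Slate Partners LP.
Aggregating (R2): 34.41% + 22.68% + 12.76% = 69.85%.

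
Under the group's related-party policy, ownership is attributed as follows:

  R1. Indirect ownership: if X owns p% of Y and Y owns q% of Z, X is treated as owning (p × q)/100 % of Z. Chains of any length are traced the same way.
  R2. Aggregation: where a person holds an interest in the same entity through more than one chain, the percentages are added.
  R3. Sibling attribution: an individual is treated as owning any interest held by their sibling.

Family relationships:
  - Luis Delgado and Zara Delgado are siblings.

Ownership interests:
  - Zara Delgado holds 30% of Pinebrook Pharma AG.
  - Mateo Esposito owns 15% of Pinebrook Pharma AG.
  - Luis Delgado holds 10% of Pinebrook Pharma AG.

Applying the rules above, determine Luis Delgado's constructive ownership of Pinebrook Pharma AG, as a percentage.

40%

By sibling attribution (R3), Luis Delgado is treated as also owning Zara Delgado's interest in Pinebrook Pharma AG, giving 10% + 30% = 40%.
Direct interest in Pinebrook Pharma AG: 40%.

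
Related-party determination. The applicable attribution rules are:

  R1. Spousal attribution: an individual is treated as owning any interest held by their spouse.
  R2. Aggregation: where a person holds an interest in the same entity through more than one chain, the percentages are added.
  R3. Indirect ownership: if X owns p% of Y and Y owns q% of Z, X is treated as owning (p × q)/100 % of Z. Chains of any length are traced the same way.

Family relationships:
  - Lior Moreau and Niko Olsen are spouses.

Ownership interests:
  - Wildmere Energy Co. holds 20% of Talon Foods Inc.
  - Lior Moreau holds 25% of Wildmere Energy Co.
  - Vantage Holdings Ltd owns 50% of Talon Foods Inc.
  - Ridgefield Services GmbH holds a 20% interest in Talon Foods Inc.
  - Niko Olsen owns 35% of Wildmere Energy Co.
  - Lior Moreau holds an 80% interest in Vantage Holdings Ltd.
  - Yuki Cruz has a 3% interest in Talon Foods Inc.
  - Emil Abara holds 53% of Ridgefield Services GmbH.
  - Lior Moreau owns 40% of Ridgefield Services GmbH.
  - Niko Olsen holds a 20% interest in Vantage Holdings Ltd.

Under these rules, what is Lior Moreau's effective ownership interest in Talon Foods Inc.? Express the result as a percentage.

70%

By spousal attribution (R1), Lior Moreau is treated as also owning Niko Olsen's interest in Vantage Holdings Ltd, giving 80% + 20% = 100%.
By spousal attribution (R1), Lior Moreau is treated as also owning Niko Olsen's interest in Wildmere Energy Co, giving 25% + 35% = 60%.
Chain via Ridgefield Services GmbH (R3): 40% × 20% = 8% of Talon Foods Inc.
Chain via Vantage Holdings Ltd (R3): 100% × 50% = 50% of Talon Foods Inc.
Chain via Wildmere Energy Co. (R3): 60% × 20% = 12% of Talon Foods Inc.
Aggregating (R2): 8% + 50% + 12% = 70%.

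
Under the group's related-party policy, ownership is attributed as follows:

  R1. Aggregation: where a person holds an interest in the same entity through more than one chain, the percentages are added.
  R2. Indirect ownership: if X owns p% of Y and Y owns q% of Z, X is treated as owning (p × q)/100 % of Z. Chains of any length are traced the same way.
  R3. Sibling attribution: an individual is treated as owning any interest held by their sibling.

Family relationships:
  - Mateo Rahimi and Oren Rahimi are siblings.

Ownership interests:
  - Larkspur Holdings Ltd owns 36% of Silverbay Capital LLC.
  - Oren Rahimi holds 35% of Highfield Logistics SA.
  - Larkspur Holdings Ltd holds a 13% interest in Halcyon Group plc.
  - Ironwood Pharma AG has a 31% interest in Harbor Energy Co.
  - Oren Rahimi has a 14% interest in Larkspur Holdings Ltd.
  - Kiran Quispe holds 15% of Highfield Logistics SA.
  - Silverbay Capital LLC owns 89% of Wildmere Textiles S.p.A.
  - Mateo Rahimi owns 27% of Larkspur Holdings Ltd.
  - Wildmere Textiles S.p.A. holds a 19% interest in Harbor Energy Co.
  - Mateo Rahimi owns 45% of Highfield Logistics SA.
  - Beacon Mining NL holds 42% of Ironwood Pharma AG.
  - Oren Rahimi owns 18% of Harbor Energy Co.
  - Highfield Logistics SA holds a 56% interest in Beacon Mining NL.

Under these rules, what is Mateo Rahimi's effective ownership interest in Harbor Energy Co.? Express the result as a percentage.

26.328876%

By sibling attribution (R3), Mateo Rahimi is treated as also owning Oren Rahimi's interest in Larkspur Holdings Ltd, giving 27% + 14% = 41%.
By sibling attribution (R3), Mateo Rahimi is treated as also owning Oren Rahimi's interest in Highfield Logistics SA, giving 45% + 35% = 80%.
By sibling attribution (R3), Mateo Rahimi is treated as owning Oren Rahimi's 18% interest in Harbor Energy Co.
Chain via Larkspur Holdings Ltd → Silverbay Capital LLC → Wildmere Textiles S.p.A. (R2): 41% × 36% × 89% × 19% = 2.495916% of Harbor Energy Co.
Chain via Highfield Logistics SA → Beacon Mining NL → Ironwood Pharma AG (R2): 80% × 56% × 42% × 31% = 5.83296% of Harbor Energy Co.
Direct interest in Harbor Energy Co: 18%.
Aggregating (R1): 2.495916% + 5.83296% + 18% = 26.328876%.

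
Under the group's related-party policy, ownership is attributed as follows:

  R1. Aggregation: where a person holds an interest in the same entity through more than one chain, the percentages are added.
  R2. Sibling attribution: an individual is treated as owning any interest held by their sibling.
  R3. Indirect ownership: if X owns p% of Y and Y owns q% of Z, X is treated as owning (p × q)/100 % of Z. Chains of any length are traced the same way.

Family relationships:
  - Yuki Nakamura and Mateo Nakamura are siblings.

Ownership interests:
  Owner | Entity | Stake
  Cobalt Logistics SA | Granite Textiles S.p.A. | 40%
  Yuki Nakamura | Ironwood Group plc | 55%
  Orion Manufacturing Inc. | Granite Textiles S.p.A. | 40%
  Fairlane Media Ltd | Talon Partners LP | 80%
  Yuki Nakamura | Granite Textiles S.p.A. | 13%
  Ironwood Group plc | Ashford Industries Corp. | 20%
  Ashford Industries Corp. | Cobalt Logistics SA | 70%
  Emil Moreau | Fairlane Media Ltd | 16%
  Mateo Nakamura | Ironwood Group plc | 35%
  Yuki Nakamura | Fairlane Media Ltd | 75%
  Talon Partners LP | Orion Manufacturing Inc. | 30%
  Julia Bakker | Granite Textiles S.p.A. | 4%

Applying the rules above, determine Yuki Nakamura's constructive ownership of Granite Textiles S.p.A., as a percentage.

25.24%

By sibling attribution (R2), Yuki Nakamura is treated as also owning Mateo Nakamura's interest in Ironwood Group plc, giving 55% + 35% = 90%.
Chain via Fairlane Media Ltd → Talon Partners LP → Orion Manufacturing Inc. (R3): 75% × 80% × 30% × 40% = 7.2% of Granite Textiles S.p.A.
Chain via Ironwood Group plc → Ashford Industries Corp. → Cobalt Logistics SA (R3): 90% × 20% × 70% × 40% = 5.04% of Granite Textiles S.p.A.
Direct interest in Granite Textiles S.p.A: 13%.
Aggregating (R1): 7.2% + 5.04% + 13% = 25.24%.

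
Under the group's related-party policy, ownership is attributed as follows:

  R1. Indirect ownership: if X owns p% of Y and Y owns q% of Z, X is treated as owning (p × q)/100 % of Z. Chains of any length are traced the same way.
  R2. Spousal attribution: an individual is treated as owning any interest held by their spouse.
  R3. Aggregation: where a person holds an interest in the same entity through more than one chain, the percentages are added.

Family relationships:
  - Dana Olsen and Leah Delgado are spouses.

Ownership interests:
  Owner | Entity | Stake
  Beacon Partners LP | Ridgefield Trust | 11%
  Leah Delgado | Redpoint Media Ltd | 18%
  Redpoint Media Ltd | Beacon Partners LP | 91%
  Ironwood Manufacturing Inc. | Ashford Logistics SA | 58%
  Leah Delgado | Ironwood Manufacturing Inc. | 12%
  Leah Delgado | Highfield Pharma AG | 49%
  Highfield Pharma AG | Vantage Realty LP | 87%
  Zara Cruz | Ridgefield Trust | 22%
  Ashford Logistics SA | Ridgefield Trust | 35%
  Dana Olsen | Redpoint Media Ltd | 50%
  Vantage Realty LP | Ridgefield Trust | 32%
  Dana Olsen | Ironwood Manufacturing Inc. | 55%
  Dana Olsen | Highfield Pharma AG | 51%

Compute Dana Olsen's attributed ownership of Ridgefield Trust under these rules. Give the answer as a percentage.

By spousal attribution (R2), Dana Olsen is treated as also owning Leah Delgado's interest in Ironwood Manufacturing Inc, giving 55% + 12% = 67%.
By spousal attribution (R2), Dana Olsen is treated as also owning Leah Delgado's interest in Highfield Pharma AG, giving 51% + 49% = 100%.
By spousal attribution (R2), Dana Olsen is treated as also owning Leah Delgado's interest in Redpoint Media Ltd, giving 50% + 18% = 68%.
Chain via Ironwood Manufacturing Inc. → Ashford Logistics SA (R1): 67% × 58% × 35% = 13.601% of Ridgefield Trust.
Chain via Highfield Pharma AG → Vantage Realty LP (R1): 100% × 87% × 32% = 27.84% of Ridgefield Trust.
Chain via Redpoint Media Ltd → Beacon Partners LP (R1): 68% × 91% × 11% = 6.8068% of Ridgefield Trust.
Aggregating (R3): 13.601% + 27.84% + 6.8068% = 48.2478%.

48.2478%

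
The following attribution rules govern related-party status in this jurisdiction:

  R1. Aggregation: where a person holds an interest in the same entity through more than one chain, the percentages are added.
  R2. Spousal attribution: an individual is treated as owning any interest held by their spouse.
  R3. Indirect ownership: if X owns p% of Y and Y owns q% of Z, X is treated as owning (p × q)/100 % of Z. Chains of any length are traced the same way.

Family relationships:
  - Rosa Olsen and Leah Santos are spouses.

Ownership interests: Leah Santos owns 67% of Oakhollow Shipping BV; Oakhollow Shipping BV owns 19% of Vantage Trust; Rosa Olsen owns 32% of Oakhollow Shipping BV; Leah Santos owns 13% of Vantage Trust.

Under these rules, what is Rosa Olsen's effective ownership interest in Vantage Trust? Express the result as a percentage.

By spousal attribution (R2), Rosa Olsen is treated as also owning Leah Santos's interest in Oakhollow Shipping BV, giving 32% + 67% = 99%.
By spousal attribution (R2), Rosa Olsen is treated as owning Leah Santos's 13% interest in Vantage Trust.
Chain via Oakhollow Shipping BV (R3): 99% × 19% = 18.81% of Vantage Trust.
Direct interest in Vantage Trust: 13%.
Aggregating (R1): 18.81% + 13% = 31.81%.

31.81%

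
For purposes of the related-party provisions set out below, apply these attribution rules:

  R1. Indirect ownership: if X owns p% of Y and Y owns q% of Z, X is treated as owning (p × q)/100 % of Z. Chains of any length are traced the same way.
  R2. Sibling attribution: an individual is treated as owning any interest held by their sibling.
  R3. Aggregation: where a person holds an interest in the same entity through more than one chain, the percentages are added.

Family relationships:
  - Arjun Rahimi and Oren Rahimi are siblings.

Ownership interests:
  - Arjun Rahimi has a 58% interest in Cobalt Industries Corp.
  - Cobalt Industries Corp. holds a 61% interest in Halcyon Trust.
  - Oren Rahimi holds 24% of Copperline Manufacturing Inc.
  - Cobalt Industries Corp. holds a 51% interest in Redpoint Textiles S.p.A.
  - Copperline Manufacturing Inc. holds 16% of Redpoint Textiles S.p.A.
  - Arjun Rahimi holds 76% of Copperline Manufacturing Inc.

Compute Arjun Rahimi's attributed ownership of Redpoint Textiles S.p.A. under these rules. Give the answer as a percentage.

By sibling attribution (R2), Arjun Rahimi is treated as also owning Oren Rahimi's interest in Copperline Manufacturing Inc, giving 76% + 24% = 100%.
Chain via Copperline Manufacturing Inc. (R1): 100% × 16% = 16% of Redpoint Textiles S.p.A.
Chain via Cobalt Industries Corp. (R1): 58% × 51% = 29.58% of Redpoint Textiles S.p.A.
Aggregating (R3): 16% + 29.58% = 45.58%.

45.58%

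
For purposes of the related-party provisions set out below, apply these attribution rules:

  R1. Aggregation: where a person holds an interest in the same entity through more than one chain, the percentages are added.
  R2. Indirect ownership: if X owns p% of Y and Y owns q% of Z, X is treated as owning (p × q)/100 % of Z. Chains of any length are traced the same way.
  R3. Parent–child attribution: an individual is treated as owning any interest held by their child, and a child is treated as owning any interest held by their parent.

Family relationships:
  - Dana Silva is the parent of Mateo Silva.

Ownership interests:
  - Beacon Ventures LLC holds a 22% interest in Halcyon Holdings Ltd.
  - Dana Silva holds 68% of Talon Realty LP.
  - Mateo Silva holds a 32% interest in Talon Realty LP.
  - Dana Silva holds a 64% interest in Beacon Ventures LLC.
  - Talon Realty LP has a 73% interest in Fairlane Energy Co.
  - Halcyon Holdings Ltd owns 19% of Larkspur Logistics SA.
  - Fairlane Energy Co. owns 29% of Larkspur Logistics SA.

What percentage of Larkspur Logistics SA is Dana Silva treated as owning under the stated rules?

By parent–child attribution (R3), Dana Silva is treated as also owning Mateo Silva's interest in Talon Realty LP, giving 68% + 32% = 100%.
Chain via Talon Realty LP → Fairlane Energy Co. (R2): 100% × 73% × 29% = 21.17% of Larkspur Logistics SA.
Chain via Beacon Ventures LLC → Halcyon Holdings Ltd (R2): 64% × 22% × 19% = 2.6752% of Larkspur Logistics SA.
Aggregating (R1): 21.17% + 2.6752% = 23.8452%.

23.8452%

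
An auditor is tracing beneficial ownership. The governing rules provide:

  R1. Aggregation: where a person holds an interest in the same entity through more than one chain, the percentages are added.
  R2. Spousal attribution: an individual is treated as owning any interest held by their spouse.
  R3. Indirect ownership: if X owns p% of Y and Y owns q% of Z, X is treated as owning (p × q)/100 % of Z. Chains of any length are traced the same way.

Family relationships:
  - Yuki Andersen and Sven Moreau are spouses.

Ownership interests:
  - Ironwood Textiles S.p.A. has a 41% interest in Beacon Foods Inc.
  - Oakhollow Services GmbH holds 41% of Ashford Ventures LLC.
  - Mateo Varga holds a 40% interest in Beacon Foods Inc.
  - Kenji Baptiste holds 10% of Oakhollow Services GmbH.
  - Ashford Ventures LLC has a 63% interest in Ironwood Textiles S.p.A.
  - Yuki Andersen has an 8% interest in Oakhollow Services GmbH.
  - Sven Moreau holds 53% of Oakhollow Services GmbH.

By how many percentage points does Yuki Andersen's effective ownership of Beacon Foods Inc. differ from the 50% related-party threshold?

By spousal attribution (R2), Yuki Andersen is treated as also owning Sven Moreau's interest in Oakhollow Services GmbH, giving 8% + 53% = 61%.
Chain via Oakhollow Services GmbH → Ashford Ventures LLC → Ironwood Textiles S.p.A. (R3): 61% × 41% × 63% × 41% = 6.460083% of Beacon Foods Inc.
6.460083% falls short of the 50% threshold by 43.539917 percentage points.

43.539917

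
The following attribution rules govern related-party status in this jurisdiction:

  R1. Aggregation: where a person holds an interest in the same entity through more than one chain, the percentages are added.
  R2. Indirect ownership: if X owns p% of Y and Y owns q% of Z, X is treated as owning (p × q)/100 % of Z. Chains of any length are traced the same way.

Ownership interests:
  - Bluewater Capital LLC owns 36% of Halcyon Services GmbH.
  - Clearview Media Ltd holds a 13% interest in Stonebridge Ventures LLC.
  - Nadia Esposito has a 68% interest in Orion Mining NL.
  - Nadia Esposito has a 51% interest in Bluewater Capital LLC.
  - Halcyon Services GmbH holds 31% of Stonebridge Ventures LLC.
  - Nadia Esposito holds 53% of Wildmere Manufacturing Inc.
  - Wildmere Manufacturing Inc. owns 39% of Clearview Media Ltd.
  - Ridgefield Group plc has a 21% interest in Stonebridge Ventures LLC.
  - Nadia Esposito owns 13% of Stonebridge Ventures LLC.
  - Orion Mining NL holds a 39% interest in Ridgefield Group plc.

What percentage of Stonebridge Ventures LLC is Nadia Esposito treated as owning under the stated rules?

Chain via Bluewater Capital LLC → Halcyon Services GmbH (R2): 51% × 36% × 31% = 5.6916% of Stonebridge Ventures LLC.
Chain via Wildmere Manufacturing Inc. → Clearview Media Ltd (R2): 53% × 39% × 13% = 2.6871% of Stonebridge Ventures LLC.
Chain via Orion Mining NL → Ridgefield Group plc (R2): 68% × 39% × 21% = 5.5692% of Stonebridge Ventures LLC.
Direct interest in Stonebridge Ventures LLC: 13%.
Aggregating (R1): 5.6916% + 2.6871% + 5.5692% + 13% = 26.9479%.

26.9479%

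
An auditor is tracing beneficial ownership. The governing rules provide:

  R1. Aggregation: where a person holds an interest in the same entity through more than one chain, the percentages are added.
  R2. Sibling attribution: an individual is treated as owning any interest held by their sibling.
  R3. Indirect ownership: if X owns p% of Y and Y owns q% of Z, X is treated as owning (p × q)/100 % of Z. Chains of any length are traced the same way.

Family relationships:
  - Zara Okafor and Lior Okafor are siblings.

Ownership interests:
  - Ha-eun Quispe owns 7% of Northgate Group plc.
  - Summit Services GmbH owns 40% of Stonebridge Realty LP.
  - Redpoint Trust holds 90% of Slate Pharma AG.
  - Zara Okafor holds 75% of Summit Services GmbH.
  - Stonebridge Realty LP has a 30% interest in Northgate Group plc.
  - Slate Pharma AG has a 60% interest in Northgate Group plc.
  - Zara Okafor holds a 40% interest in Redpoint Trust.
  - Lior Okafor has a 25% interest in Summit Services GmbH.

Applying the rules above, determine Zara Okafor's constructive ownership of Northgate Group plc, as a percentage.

33.6%

By sibling attribution (R2), Zara Okafor is treated as also owning Lior Okafor's interest in Summit Services GmbH, giving 75% + 25% = 100%.
Chain via Redpoint Trust → Slate Pharma AG (R3): 40% × 90% × 60% = 21.6% of Northgate Group plc.
Chain via Summit Services GmbH → Stonebridge Realty LP (R3): 100% × 40% × 30% = 12% of Northgate Group plc.
Aggregating (R1): 21.6% + 12% = 33.6%.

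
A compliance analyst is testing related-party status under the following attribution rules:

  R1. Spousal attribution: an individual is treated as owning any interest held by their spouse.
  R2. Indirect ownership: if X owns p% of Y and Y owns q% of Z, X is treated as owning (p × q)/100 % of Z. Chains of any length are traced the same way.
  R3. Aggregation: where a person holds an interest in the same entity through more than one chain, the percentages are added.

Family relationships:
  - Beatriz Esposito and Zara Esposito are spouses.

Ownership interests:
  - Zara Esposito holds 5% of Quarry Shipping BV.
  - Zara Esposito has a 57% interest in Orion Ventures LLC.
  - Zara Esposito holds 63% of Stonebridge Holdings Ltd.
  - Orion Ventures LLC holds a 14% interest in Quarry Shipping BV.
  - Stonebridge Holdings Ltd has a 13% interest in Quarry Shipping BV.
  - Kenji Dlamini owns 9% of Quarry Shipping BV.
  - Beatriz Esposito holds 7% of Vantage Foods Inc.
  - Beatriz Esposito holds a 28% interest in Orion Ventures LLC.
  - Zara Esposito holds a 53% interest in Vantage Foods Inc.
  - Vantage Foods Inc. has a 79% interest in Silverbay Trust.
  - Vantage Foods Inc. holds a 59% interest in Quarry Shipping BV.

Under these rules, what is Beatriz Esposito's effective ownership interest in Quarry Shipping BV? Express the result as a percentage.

60.49%

By spousal attribution (R1), Beatriz Esposito is treated as also owning Zara Esposito's interest in Orion Ventures LLC, giving 28% + 57% = 85%.
By spousal attribution (R1), Beatriz Esposito is treated as also owning Zara Esposito's interest in Vantage Foods Inc, giving 7% + 53% = 60%.
By spousal attribution (R1), Beatriz Esposito is treated as owning Zara Esposito's 63% interest in Stonebridge Holdings Ltd.
By spousal attribution (R1), Beatriz Esposito is treated as owning Zara Esposito's 5% interest in Quarry Shipping BV.
Chain via Orion Ventures LLC (R2): 85% × 14% = 11.9% of Quarry Shipping BV.
Chain via Vantage Foods Inc. (R2): 60% × 59% = 35.4% of Quarry Shipping BV.
Chain via Stonebridge Holdings Ltd (R2): 63% × 13% = 8.19% of Quarry Shipping BV.
Direct interest in Quarry Shipping BV: 5%.
Aggregating (R3): 11.9% + 35.4% + 8.19% + 5% = 60.49%.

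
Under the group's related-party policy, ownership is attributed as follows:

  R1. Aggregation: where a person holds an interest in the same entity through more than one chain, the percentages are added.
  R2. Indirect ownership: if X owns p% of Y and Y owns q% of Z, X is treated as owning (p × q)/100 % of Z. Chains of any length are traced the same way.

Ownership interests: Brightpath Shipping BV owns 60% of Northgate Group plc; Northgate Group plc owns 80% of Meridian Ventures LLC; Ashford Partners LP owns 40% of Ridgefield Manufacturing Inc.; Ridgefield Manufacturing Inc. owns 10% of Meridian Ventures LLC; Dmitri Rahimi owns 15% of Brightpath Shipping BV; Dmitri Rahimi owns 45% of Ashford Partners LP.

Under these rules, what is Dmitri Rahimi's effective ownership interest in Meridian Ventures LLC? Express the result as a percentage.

9%

Chain via Ashford Partners LP → Ridgefield Manufacturing Inc. (R2): 45% × 40% × 10% = 1.8% of Meridian Ventures LLC.
Chain via Brightpath Shipping BV → Northgate Group plc (R2): 15% × 60% × 80% = 7.2% of Meridian Ventures LLC.
Aggregating (R1): 1.8% + 7.2% = 9%.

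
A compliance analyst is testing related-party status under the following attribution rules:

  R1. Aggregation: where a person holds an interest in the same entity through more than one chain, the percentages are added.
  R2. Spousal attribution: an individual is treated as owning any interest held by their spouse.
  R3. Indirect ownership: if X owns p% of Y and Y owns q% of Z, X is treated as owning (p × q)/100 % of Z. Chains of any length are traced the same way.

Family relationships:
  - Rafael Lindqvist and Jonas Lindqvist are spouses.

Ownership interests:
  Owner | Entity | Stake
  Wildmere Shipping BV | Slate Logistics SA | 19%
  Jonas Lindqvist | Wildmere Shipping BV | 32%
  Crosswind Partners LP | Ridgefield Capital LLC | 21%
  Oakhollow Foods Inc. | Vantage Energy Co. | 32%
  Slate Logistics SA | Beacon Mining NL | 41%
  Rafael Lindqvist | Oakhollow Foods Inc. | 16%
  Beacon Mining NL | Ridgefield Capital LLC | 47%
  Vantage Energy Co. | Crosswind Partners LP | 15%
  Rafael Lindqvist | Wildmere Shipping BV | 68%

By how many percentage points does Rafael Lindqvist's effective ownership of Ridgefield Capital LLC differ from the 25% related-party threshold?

21.17742

By spousal attribution (R2), Rafael Lindqvist is treated as also owning Jonas Lindqvist's interest in Wildmere Shipping BV, giving 68% + 32% = 100%.
Chain via Wildmere Shipping BV → Slate Logistics SA → Beacon Mining NL (R3): 100% × 19% × 41% × 47% = 3.6613% of Ridgefield Capital LLC.
Chain via Oakhollow Foods Inc. → Vantage Energy Co. → Crosswind Partners LP (R3): 16% × 32% × 15% × 21% = 0.16128% of Ridgefield Capital LLC.
Aggregating (R1): 3.6613% + 0.16128% = 3.82258%.
3.82258% falls short of the 25% threshold by 21.17742 percentage points.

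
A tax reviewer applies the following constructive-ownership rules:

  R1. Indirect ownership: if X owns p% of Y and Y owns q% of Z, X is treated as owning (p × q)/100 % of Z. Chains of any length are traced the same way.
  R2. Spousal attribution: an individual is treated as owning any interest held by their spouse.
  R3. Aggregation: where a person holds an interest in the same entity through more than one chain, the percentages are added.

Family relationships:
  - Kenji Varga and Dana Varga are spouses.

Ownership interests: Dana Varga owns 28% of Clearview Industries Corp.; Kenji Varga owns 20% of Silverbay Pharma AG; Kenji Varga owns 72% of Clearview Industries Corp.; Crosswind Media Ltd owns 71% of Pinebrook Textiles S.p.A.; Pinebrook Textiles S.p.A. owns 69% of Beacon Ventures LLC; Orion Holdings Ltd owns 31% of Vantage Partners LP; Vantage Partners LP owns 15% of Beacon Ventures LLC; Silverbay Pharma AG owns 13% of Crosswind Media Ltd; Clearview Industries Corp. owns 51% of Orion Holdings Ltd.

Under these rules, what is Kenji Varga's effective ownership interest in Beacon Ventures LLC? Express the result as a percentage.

3.64524%

By spousal attribution (R2), Kenji Varga is treated as also owning Dana Varga's interest in Clearview Industries Corp, giving 72% + 28% = 100%.
Chain via Clearview Industries Corp. → Orion Holdings Ltd → Vantage Partners LP (R1): 100% × 51% × 31% × 15% = 2.3715% of Beacon Ventures LLC.
Chain via Silverbay Pharma AG → Crosswind Media Ltd → Pinebrook Textiles S.p.A. (R1): 20% × 13% × 71% × 69% = 1.27374% of Beacon Ventures LLC.
Aggregating (R3): 2.3715% + 1.27374% = 3.64524%.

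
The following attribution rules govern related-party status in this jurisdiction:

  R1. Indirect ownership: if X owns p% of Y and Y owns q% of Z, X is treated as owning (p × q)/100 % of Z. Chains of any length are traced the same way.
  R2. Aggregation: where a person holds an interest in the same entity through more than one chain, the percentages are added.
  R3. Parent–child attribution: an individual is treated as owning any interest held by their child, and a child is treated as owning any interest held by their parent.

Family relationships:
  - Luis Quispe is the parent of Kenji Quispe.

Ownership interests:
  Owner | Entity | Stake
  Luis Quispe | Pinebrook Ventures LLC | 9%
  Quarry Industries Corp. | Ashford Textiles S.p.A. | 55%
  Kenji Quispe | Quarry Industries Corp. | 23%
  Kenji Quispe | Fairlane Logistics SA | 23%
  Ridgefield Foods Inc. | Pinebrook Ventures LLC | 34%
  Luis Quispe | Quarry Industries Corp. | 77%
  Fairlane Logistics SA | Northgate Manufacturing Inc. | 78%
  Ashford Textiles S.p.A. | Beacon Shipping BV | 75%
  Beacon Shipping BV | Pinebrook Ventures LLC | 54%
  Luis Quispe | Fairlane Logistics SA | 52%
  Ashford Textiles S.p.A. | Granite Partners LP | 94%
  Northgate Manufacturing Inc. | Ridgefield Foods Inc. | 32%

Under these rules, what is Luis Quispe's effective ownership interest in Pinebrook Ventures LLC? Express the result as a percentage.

By parent–child attribution (R3), Luis Quispe is treated as also owning Kenji Quispe's interest in Quarry Industries Corp, giving 77% + 23% = 100%.
By parent–child attribution (R3), Luis Quispe is treated as also owning Kenji Quispe's interest in Fairlane Logistics SA, giving 52% + 23% = 75%.
Chain via Quarry Industries Corp. → Ashford Textiles S.p.A. → Beacon Shipping BV (R1): 100% × 55% × 75% × 54% = 22.275% of Pinebrook Ventures LLC.
Chain via Fairlane Logistics SA → Northgate Manufacturing Inc. → Ridgefield Foods Inc. (R1): 75% × 78% × 32% × 34% = 6.3648% of Pinebrook Ventures LLC.
Direct interest in Pinebrook Ventures LLC: 9%.
Aggregating (R2): 22.275% + 6.3648% + 9% = 37.6398%.

37.6398%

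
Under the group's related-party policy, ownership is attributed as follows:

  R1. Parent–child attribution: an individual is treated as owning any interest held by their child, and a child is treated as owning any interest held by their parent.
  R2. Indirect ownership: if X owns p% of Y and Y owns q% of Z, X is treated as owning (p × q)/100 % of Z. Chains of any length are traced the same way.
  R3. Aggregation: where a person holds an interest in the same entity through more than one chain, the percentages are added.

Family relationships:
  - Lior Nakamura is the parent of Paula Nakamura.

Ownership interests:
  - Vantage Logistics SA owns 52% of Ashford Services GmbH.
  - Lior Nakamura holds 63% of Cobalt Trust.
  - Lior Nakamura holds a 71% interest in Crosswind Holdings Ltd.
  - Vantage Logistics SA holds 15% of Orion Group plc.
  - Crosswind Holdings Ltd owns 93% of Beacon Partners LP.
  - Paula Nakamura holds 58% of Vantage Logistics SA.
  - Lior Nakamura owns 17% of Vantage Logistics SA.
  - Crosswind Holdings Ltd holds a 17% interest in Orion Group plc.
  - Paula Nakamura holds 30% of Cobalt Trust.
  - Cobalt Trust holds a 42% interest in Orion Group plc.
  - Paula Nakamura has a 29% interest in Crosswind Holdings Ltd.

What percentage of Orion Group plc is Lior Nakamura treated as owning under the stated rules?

By parent–child attribution (R1), Lior Nakamura is treated as also owning Paula Nakamura's interest in Vantage Logistics SA, giving 17% + 58% = 75%.
By parent–child attribution (R1), Lior Nakamura is treated as also owning Paula Nakamura's interest in Crosswind Holdings Ltd, giving 71% + 29% = 100%.
By parent–child attribution (R1), Lior Nakamura is treated as also owning Paula Nakamura's interest in Cobalt Trust, giving 63% + 30% = 93%.
Chain via Vantage Logistics SA (R2): 75% × 15% = 11.25% of Orion Group plc.
Chain via Crosswind Holdings Ltd (R2): 100% × 17% = 17% of Orion Group plc.
Chain via Cobalt Trust (R2): 93% × 42% = 39.06% of Orion Group plc.
Aggregating (R3): 11.25% + 17% + 39.06% = 67.31%.

67.31%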